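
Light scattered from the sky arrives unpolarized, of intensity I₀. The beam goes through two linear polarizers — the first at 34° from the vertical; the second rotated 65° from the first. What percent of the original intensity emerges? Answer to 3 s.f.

≈ 8.93%

Unpolarized light through the first polarizer → I₁ = ½ I₀, now polarized at 34°.
I₂ = I₁ cos²(65°) = 0.5 · 0.1786 I₀ = 0.0893 I₀.
That is 8.93% of the incident intensity.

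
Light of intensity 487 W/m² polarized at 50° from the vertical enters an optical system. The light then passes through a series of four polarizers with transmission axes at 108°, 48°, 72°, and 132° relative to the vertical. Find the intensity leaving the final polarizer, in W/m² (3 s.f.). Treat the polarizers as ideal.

I₁ = 487 W/m² · cos²(58°) = 136.8 W/m².
I₂ = I₁ · cos²(60°) = 136.8 · 0.25 = 34.19 W/m².
I₃ = I₂ · cos²(24°) = 34.19 · 0.8346 = 28.53 W/m².
I₄ = I₃ · cos²(60°) = 28.53 · 0.25 = 7.133 W/m².

I ≈ 7.13 W/m²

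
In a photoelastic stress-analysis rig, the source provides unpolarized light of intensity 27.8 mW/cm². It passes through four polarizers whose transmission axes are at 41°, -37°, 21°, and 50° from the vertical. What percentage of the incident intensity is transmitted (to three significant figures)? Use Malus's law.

Unpolarized light through the first polarizer → I₁ = 27.8 mW/cm²/2 = 13.9 mW/cm², polarized at 41°.
I₂ = I₁ · cos²(78°) = 13.9 · 0.04323 = 0.6009 mW/cm².
I₃ = I₂ · cos²(58°) = 0.6009 · 0.2808 = 0.1687 mW/cm².
I₄ = I₃ · cos²(29°) = 0.1687 · 0.765 = 0.1291 mW/cm².
That is 0.4643% of the incident intensity.

≈ 0.464%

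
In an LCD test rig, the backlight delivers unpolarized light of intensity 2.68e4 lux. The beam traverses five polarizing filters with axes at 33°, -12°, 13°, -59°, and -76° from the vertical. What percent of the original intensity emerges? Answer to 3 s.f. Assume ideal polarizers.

≈ 1.79%

Unpolarized light through the first polarizer → I₁ = 2.68e4 lux/2 = 1.34e+04 lux, polarized at 33°.
I₂ = I₁ · cos²(45°) = 1.34e+04 · 0.5 = 6700 lux.
I₃ = I₂ · cos²(25°) = 6700 · 0.8214 = 5503 lux.
I₄ = I₃ · cos²(72°) = 5503 · 0.09549 = 525.5 lux.
I₅ = I₄ · cos²(17°) = 525.5 · 0.9145 = 480.6 lux.
That is 1.793% of the incident intensity.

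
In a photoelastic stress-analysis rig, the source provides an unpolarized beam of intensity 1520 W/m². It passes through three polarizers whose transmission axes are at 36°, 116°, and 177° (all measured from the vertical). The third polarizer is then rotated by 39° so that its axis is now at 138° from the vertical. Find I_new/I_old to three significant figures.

I_new/I_old ≈ 3.66

Before rotation:
Unpolarized light through the first polarizer → I₁ = ½ I₀, now polarized at 36°.
I₂ = I₁ cos²(116° − 36°) = 0.5 I₀ · cos²(80°) = 0.01508 I₀.
I₃ = I₂ cos²(177° − 116°) = 0.01508 I₀ · cos²(61°) = 0.003544 I₀.
After rotation:
Unpolarized light through the first polarizer → I₁ = ½ I₀, now polarized at 36°.
I₂ = I₁ cos²(116° − 36°) = 0.5 I₀ · cos²(80°) = 0.01508 I₀.
I₃ = I₂ cos²(138° − 116°) = 0.01508 I₀ · cos²(22°) = 0.01296 I₀.
Ratio = 0.01296 / 0.003544 = 3.658.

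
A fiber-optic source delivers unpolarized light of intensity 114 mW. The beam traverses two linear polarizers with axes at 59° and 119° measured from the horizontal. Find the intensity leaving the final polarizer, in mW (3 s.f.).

Unpolarized light through the first polarizer → I₁ = 114 mW/2 = 57 mW, polarized at 59°.
I₂ = I₁ · cos²(60°) = 57 · 0.25 = 14.25 mW.

I ≈ 14.3 mW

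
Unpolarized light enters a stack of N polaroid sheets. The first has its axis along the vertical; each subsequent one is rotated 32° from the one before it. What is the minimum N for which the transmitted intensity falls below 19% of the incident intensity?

First polarizer halves the unpolarized light: factor 1/2.
Each further stage multiplies by cos²(32°) = 0.7192.
After N polarizers: T = 0.5·0.7192^(N−1). Require T < 0.19 ⇒ N−1 > ln(0.19/0.5)/ln(0.7192) = 2.94, so N−1 ≥ 3 and N = 4.
Check: N=4 gives T = 0.186 < 0.19; N=3 gives T = 0.2586.

N = 4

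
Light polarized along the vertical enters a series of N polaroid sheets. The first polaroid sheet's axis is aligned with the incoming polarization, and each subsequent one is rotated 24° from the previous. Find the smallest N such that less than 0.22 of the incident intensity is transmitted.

N = 10

First polarizer is aligned with the polarization: full transmission.
Each further stage multiplies by cos²(24°) = 0.8346.
After N polarizers: T = 0.8346^(N−1). Require T < 0.22 ⇒ N−1 > ln(0.22)/ln(0.8346) = 8.37, so N−1 ≥ 9 and N = 10.
Check: N=10 gives T = 0.1964 < 0.22; N=9 gives T = 0.2353.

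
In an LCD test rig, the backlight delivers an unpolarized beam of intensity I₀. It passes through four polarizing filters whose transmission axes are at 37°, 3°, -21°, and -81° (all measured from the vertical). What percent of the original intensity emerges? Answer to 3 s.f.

Unpolarized light through the first polarizer → I₁ = ½ I₀, now polarized at 37°.
I₂ = I₁ cos²(3° − 37°) = 0.5 I₀ · cos²(34°) = 0.3437 I₀.
I₃ = I₂ cos²(-21° − 3°) = 0.3437 I₀ · cos²(24°) = 0.2868 I₀.
I₄ = I₃ cos²(-81° + 21°) = 0.2868 I₀ · cos²(60°) = 0.0717 I₀.
That is 7.17% of the incident intensity.

≈ 7.17%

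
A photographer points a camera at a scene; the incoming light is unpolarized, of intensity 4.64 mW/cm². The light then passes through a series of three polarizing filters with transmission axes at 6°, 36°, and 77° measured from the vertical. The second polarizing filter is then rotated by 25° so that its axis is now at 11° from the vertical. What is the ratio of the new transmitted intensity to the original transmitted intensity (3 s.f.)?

I_new/I_old ≈ 0.384

Before rotation:
Unpolarized light through the first polarizer → I₁ = ½ I₀, now polarized at 6°.
I₂ = I₁ cos²(36° − 6°) = 0.5 I₀ · cos²(30°) = 0.375 I₀.
I₃ = I₂ cos²(77° − 36°) = 0.375 I₀ · cos²(41°) = 0.2136 I₀.
After rotation:
Unpolarized light through the first polarizer → I₁ = ½ I₀, now polarized at 6°.
I₂ = I₁ cos²(11° − 6°) = 0.5 I₀ · cos²(5°) = 0.4962 I₀.
I₃ = I₂ cos²(77° − 11°) = 0.4962 I₀ · cos²(66°) = 0.08209 I₀.
Ratio = 0.08209 / 0.2136 = 0.3843.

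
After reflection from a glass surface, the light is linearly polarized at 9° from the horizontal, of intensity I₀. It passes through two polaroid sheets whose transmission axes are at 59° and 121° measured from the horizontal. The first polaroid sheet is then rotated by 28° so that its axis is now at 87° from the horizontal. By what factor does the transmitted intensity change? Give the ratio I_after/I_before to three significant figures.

I_new/I_old ≈ 0.326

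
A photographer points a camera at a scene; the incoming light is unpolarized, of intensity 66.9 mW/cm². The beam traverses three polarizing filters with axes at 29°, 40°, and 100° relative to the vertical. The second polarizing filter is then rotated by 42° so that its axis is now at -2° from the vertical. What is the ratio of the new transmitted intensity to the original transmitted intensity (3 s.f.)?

Before rotation:
Unpolarized light through the first polarizer → I₁ = ½ I₀, now polarized at 29°.
I₂ = I₁ cos²(40° − 29°) = 0.5 I₀ · cos²(11°) = 0.4818 I₀.
I₃ = I₂ cos²(100° − 40°) = 0.4818 I₀ · cos²(60°) = 0.1204 I₀.
After rotation:
Unpolarized light through the first polarizer → I₁ = ½ I₀, now polarized at 29°.
I₂ = I₁ cos²(-2° − 29°) = 0.5 I₀ · cos²(31°) = 0.3674 I₀.
Angle between axes 2 and 3: 78°. I₃ = 0.3674 I₀ · cos²(78°) = 0.01588 I₀.
Ratio = 0.01588 / 0.1204 = 0.1318.

I_new/I_old ≈ 0.132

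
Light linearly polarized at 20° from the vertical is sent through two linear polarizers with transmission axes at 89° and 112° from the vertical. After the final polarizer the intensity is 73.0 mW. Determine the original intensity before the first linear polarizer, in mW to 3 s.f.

I₀ ≈ 671 mW

By Malus's law, I₁ = I₀ cos²(89° − 20°) = I₀ cos²(69°) = 0.1284 I₀.
I₂ = I₁ cos²(112° − 89°) = 0.1284 I₀ · cos²(23°) = 0.1088 I₀.
So 73.0 mW = 0.1088 I₀, giving I₀ = 73.0/0.1088 = 670.8 mW.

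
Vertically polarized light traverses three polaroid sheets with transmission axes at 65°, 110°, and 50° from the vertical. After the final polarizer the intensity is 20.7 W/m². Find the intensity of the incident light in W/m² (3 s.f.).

I₀ ≈ 927 W/m²

I₁ = I₀ cos²(65° − 0°) = I₀ cos²(65°) = 0.1786 I₀.
I₂ = I₁ cos²(110° − 65°) = 0.1786 I₀ · cos²(45°) = 0.0893 I₀.
I₃ = I₂ cos²(50° − 110°) = 0.0893 I₀ · cos²(60°) = 0.02233 I₀.
So 20.7 W/m² = 0.02233 I₀, giving I₀ = 20.7/0.02233 = 927.2 W/m².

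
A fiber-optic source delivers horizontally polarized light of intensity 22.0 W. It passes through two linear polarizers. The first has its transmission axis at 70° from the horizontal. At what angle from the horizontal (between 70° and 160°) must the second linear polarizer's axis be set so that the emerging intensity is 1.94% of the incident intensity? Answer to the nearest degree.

θ ≈ 136°

I₁ = I₀ cos²(70° − 0°) = I₀ cos²(70°) = 0.117 I₀.
Need I₂/I₀ = 0.0194, so cos²(θ − 70°) = 0.0194 / 0.117 = 0.1658.
θ − 70° = arccos(√0.1658) = 66.0°, giving θ ≈ 70 + 66.0 = 136.0°.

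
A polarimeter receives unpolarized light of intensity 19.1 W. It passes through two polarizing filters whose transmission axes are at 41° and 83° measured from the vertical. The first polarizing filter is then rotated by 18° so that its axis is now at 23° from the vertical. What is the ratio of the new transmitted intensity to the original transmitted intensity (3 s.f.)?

Before rotation:
Unpolarized light through the first polarizer → I₁ = ½ I₀, now polarized at 41°.
I₂ = I₁ cos²(83° − 41°) = 0.5 I₀ · cos²(42°) = 0.2761 I₀.
After rotation:
Unpolarized light through the first polarizer → I₁ = ½ I₀, now polarized at 23°.
I₂ = I₁ cos²(83° − 23°) = 0.5 I₀ · cos²(60°) = 0.125 I₀.
Ratio = 0.125 / 0.2761 = 0.4527.

I_new/I_old ≈ 0.453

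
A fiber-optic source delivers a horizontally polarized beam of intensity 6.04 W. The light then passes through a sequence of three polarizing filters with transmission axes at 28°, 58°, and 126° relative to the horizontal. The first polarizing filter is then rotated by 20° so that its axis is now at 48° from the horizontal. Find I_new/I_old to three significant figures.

Before rotation:
By Malus's law, I₁ = I₀ cos²(28° − 0°) = I₀ cos²(28°) = 0.7796 I₀.
I₂ = I₁ cos²(58° − 28°) = 0.7796 I₀ · cos²(30°) = 0.5847 I₀.
I₃ = I₂ cos²(126° − 58°) = 0.5847 I₀ · cos²(68°) = 0.08205 I₀.
After rotation:
I₁ = I₀ cos²(48° − 0°) = I₀ cos²(48°) = 0.4477 I₀.
I₂ = I₁ cos²(58° − 48°) = 0.4477 I₀ · cos²(10°) = 0.4342 I₀.
I₃ = I₂ cos²(126° − 58°) = 0.4342 I₀ · cos²(68°) = 0.06094 I₀.
Ratio = 0.06094 / 0.08205 = 0.7427.

I_new/I_old ≈ 0.743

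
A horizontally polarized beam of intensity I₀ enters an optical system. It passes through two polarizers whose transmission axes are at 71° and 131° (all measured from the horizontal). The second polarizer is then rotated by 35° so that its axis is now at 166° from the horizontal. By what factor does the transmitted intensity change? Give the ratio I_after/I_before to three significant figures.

I_new/I_old ≈ 0.0304

Before rotation:
By Malus's law, I₁ = I₀ cos²(71° − 0°) = I₀ cos²(71°) = 0.106 I₀.
I₂ = I₁ cos²(131° − 71°) = 0.106 I₀ · cos²(60°) = 0.0265 I₀.
After rotation:
I₁ = I₀ cos²(71° − 0°) = I₀ cos²(71°) = 0.106 I₀.
Angle between axes 1 and 2: 85°. I₂ = 0.106 I₀ · cos²(85°) = 0.0008051 I₀.
Ratio = 0.0008051 / 0.0265 = 0.03038.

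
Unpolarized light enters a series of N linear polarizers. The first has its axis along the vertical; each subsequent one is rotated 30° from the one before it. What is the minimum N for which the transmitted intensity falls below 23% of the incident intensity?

N = 4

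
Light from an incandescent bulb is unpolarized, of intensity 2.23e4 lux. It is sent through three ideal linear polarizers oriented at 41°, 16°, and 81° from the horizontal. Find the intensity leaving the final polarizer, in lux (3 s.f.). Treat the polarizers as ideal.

I ≈ 1640 lux

Unpolarized light through the first polarizer → I₁ = 2.23e4 lux/2 = 1.115e+04 lux, polarized at 41°.
I₂ = I₁ · cos²(25°) = 1.115e+04 · 0.8214 = 9159 lux.
I₃ = I₂ · cos²(65°) = 9159 · 0.1786 = 1636 lux.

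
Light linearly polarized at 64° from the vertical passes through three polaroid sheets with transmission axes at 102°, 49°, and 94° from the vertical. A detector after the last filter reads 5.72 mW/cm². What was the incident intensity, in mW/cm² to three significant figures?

I₀ ≈ 50.9 mW/cm²

I₁ = I₀ cos²(102° − 64°) = I₀ cos²(38°) = 0.621 I₀.
I₂ = I₁ cos²(49° − 102°) = 0.621 I₀ · cos²(53°) = 0.2249 I₀.
I₃ = I₂ cos²(94° − 49°) = 0.2249 I₀ · cos²(45°) = 0.1125 I₀.
So 5.72 mW/cm² = 0.1125 I₀, giving I₀ = 5.72/0.1125 = 50.87 mW/cm².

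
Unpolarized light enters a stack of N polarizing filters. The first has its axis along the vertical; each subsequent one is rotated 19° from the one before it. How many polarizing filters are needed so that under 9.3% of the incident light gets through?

First polarizer halves the unpolarized light: factor 1/2.
Each further stage multiplies by cos²(19°) = 0.894.
After N polarizers: T = 0.5·0.894^(N−1). Require T < 0.093 ⇒ N−1 > ln(0.093/0.5)/ln(0.894) = 15.01, so N−1 ≥ 16 and N = 17.
Check: N=17 gives T = 0.08326 < 0.093; N=16 gives T = 0.09313.

N = 17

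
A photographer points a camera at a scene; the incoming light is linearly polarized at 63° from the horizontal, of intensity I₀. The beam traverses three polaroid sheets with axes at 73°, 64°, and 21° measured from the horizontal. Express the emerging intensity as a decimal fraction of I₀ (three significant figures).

≈ 0.506 I₀

By Malus's law, I₁ = I₀ cos²(73° − 63°) = I₀ cos²(10°) = 0.9698 I₀.
I₂ = I₁ cos²(64° − 73°) = 0.9698 I₀ · cos²(9°) = 0.9461 I₀.
I₃ = I₂ cos²(21° − 64°) = 0.9461 I₀ · cos²(43°) = 0.5061 I₀.
Transmitted fraction = 0.5061.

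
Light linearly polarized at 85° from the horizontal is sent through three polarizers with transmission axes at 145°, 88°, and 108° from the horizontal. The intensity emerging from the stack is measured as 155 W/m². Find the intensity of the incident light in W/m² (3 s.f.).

I₀ ≈ 2370 W/m²

By Malus's law, I₁ = I₀ cos²(145° − 85°) = I₀ cos²(60°) = 0.25 I₀.
I₂ = I₁ cos²(88° − 145°) = 0.25 I₀ · cos²(57°) = 0.07416 I₀.
I₃ = I₂ cos²(108° − 88°) = 0.07416 I₀ · cos²(20°) = 0.06548 I₀.
So 155 W/m² = 0.06548 I₀, giving I₀ = 155/0.06548 = 2367 W/m².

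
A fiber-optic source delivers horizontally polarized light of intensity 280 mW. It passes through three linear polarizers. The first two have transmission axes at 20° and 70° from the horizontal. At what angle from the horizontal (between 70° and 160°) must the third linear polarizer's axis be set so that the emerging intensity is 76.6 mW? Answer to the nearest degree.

I₁ = I₀ cos²(20° − 0°) = I₀ cos²(20°) = 0.883 I₀.
I₂ = I₁ cos²(70° − 20°) = 0.883 I₀ · cos²(50°) = 0.3648 I₀.
Target fraction: 76.6 / 280 mW = 0.2736 of I₀.
Need I₃/I₀ = 0.2736, so cos²(θ − 70°) = 0.2736 / 0.3648 = 0.7498.
θ − 70° = arccos(√0.7498) = 30.0°, giving θ ≈ 70 + 30.0 = 100.0°.

θ ≈ 100°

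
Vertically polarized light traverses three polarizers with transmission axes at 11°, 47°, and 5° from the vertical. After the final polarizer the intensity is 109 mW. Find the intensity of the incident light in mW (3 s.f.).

I₁ = I₀ cos²(11° − 0°) = I₀ cos²(11°) = 0.9636 I₀.
I₂ = I₁ cos²(47° − 11°) = 0.9636 I₀ · cos²(36°) = 0.6307 I₀.
I₃ = I₂ cos²(5° − 47°) = 0.6307 I₀ · cos²(42°) = 0.3483 I₀.
So 109 mW = 0.3483 I₀, giving I₀ = 109/0.3483 = 312.9 mW.

I₀ ≈ 313 mW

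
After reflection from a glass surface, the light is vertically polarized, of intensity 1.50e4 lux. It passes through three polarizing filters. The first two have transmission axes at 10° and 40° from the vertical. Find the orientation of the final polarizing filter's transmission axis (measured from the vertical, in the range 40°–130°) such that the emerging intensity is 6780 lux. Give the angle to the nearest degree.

I₁ = I₀ cos²(10° − 0°) = I₀ cos²(10°) = 0.9698 I₀.
I₂ = I₁ cos²(40° − 10°) = 0.9698 I₀ · cos²(30°) = 0.7274 I₀.
Target fraction: 6780 / 1.50e4 lux = 0.452 of I₀.
Need I₃/I₀ = 0.452, so cos²(θ − 40°) = 0.452 / 0.7274 = 0.6214.
θ − 40° = arccos(√0.6214) = 38.0°, giving θ ≈ 40 + 38.0 = 78.0°.

θ ≈ 78°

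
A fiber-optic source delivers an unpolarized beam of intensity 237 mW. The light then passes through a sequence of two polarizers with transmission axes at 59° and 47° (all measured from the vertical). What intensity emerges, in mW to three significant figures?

I ≈ 113 mW

Unpolarized light through the first polarizer → I₁ = 237 mW/2 = 118.5 mW, polarized at 59°.
I₂ = I₁ · cos²(12°) = 118.5 · 0.9568 = 113.4 mW.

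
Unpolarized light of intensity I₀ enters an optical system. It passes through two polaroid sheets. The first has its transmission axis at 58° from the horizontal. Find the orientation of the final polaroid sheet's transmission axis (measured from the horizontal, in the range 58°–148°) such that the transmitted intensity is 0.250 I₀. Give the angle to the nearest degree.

Unpolarized light through the first polarizer → I₁ = ½ I₀, now polarized at 58°.
Need I₂/I₀ = 0.25, so cos²(θ − 58°) = 0.25 / 0.5 = 0.5.
θ − 58° = arccos(√0.5) = 45.0°, giving θ ≈ 58 + 45.0 = 103.0°.

θ ≈ 103°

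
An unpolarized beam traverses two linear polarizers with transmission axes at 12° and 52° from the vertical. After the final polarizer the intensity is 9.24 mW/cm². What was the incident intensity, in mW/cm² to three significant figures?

Unpolarized light through the first polarizer → I₁ = ½ I₀, now polarized at 12°.
I₂ = I₁ cos²(52° − 12°) = 0.5 I₀ · cos²(40°) = 0.2934 I₀.
So 9.24 mW/cm² = 0.2934 I₀, giving I₀ = 9.24/0.2934 = 31.49 mW/cm².

I₀ ≈ 31.5 mW/cm²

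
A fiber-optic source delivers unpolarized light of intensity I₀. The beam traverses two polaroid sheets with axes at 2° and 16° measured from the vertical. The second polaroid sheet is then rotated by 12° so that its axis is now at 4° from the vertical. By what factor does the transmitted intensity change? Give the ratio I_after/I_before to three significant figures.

Before rotation:
Unpolarized light through the first polarizer → I₁ = ½ I₀, now polarized at 2°.
I₂ = I₁ cos²(16° − 2°) = 0.5 I₀ · cos²(14°) = 0.4707 I₀.
After rotation:
Unpolarized light through the first polarizer → I₁ = ½ I₀, now polarized at 2°.
I₂ = I₁ cos²(4° − 2°) = 0.5 I₀ · cos²(2°) = 0.4994 I₀.
Ratio = 0.4994 / 0.4707 = 1.061.

I_new/I_old ≈ 1.06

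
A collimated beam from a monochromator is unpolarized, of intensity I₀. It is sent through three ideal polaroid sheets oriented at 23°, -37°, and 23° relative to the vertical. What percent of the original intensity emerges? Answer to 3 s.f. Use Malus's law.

Unpolarized light through the first polarizer → I₁ = ½ I₀, now polarized at 23°.
I₂ = I₁ cos²(-37° − 23°) = 0.5 I₀ · cos²(60°) = 0.125 I₀.
I₃ = I₂ cos²(23° + 37°) = 0.125 I₀ · cos²(60°) = 0.03125 I₀.
That is 3.125% of the incident intensity.

≈ 3.13%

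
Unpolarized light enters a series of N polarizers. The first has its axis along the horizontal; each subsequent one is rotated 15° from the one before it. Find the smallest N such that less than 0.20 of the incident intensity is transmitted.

N = 15

First polarizer halves the unpolarized light: factor 1/2.
Each further stage multiplies by cos²(15°) = 0.933.
After N polarizers: T = 0.5·0.933^(N−1). Require T < 0.20 ⇒ N−1 > ln(0.20/0.5)/ln(0.933) = 13.22, so N−1 ≥ 14 and N = 15.
Check: N=15 gives T = 0.1894 < 0.20; N=14 gives T = 0.203.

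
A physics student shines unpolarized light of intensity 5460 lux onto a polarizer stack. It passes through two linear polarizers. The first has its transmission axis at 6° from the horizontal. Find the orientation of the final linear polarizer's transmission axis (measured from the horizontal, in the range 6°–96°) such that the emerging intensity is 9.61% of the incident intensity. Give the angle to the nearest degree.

θ ≈ 70°

Unpolarized light through the first polarizer → I₁ = ½ I₀, now polarized at 6°.
Need I₂/I₀ = 0.0961, so cos²(θ − 6°) = 0.0961 / 0.5 = 0.1922.
θ − 6° = arccos(√0.1922) = 64.0°, giving θ ≈ 6 + 64.0 = 70.0°.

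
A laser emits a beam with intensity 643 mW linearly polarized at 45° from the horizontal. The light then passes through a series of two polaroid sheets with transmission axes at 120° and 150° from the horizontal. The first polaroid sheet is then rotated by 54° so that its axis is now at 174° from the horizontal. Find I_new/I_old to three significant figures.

Before rotation:
I₁ = I₀ cos²(120° − 45°) = I₀ cos²(75°) = 0.06699 I₀.
I₂ = I₁ cos²(150° − 120°) = 0.06699 I₀ · cos²(30°) = 0.05024 I₀.
After rotation:
I₁ = I₀ cos²(174° − 45°) = I₀ cos²(51°) = 0.396 I₀.
I₂ = I₁ cos²(150° − 174°) = 0.396 I₀ · cos²(24°) = 0.3305 I₀.
Ratio = 0.3305 / 0.05024 = 6.579.

I_new/I_old ≈ 6.58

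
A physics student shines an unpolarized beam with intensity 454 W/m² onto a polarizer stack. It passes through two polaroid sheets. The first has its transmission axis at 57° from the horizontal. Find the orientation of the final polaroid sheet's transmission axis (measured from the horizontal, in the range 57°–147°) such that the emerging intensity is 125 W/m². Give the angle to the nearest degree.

θ ≈ 99°

Unpolarized light through the first polarizer → I₁ = ½ I₀, now polarized at 57°.
Target fraction: 125 / 454 W/m² = 0.2753 of I₀.
Need I₂/I₀ = 0.2753, so cos²(θ − 57°) = 0.2753 / 0.5 = 0.5507.
θ − 57° = arccos(√0.5507) = 42.1°, giving θ ≈ 57 + 42.1 = 99.1°.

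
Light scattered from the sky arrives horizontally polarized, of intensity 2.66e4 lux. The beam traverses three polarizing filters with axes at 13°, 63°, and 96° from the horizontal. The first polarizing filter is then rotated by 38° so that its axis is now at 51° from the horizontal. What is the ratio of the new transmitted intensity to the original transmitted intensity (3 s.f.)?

I_new/I_old ≈ 0.966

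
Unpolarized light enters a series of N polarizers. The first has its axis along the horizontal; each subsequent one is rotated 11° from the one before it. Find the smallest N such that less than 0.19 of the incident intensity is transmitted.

First polarizer halves the unpolarized light: factor 1/2.
Each further stage multiplies by cos²(11°) = 0.9636.
After N polarizers: T = 0.5·0.9636^(N−1). Require T < 0.19 ⇒ N−1 > ln(0.19/0.5)/ln(0.9636) = 26.09, so N−1 ≥ 27 and N = 28.
Check: N=28 gives T = 0.1837 < 0.19; N=27 gives T = 0.1906.

N = 28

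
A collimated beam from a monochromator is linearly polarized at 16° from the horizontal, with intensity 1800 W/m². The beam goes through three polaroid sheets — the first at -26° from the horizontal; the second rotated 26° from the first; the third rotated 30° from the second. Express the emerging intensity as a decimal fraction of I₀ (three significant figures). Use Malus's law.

By Malus's law, I₁ = 1800 W/m² · cos²(42°) = 994.1 W/m².
I₂ = I₁ · cos²(26°) = 994.1 · 0.8078 = 803 W/m².
I₃ = I₂ · cos²(30°) = 803 · 0.75 = 602.3 W/m².
Transmitted fraction = 0.3346.

I/I₀ ≈ 0.335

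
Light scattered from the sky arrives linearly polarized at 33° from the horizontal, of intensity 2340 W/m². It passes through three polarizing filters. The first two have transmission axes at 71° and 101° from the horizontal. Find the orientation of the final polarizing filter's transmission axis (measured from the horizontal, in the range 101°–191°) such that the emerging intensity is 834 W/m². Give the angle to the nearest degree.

θ ≈ 130°

I₁ = I₀ cos²(71° − 33°) = I₀ cos²(38°) = 0.621 I₀.
I₂ = I₁ cos²(101° − 71°) = 0.621 I₀ · cos²(30°) = 0.4657 I₀.
Target fraction: 834 / 2340 W/m² = 0.3564 of I₀.
Need I₃/I₀ = 0.3564, so cos²(θ − 101°) = 0.3564 / 0.4657 = 0.7653.
θ − 101° = arccos(√0.7653) = 29.0°, giving θ ≈ 101 + 29.0 = 130.0°.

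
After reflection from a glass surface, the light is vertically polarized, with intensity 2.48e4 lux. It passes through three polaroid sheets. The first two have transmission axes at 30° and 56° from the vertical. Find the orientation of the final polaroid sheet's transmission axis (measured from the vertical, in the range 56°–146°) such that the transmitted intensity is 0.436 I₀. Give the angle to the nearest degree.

θ ≈ 88°

By Malus's law, I₁ = I₀ cos²(30° − 0°) = I₀ cos²(30°) = 0.75 I₀.
I₂ = I₁ cos²(56° − 30°) = 0.75 I₀ · cos²(26°) = 0.6059 I₀.
Need I₃/I₀ = 0.436, so cos²(θ − 56°) = 0.436 / 0.6059 = 0.7196.
θ − 56° = arccos(√0.7196) = 32.0°, giving θ ≈ 56 + 32.0 = 88.0°.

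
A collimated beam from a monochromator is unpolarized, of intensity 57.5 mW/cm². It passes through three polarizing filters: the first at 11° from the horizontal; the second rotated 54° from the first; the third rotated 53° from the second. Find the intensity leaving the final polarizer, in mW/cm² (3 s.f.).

Unpolarized light through the first polarizer → I₁ = 57.5 mW/cm²/2 = 28.75 mW/cm², polarized at 11°.
I₂ = I₁ · cos²(54°) = 28.75 · 0.3455 = 9.933 mW/cm².
I₃ = I₂ · cos²(53°) = 9.933 · 0.3622 = 3.598 mW/cm².

I ≈ 3.60 mW/cm²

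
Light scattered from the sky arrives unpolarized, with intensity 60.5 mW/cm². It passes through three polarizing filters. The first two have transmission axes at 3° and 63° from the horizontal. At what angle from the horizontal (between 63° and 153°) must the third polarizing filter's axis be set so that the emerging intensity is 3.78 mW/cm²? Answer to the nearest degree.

θ ≈ 108°

Unpolarized light through the first polarizer → I₁ = ½ I₀, now polarized at 3°.
I₂ = I₁ cos²(63° − 3°) = 0.5 I₀ · cos²(60°) = 0.125 I₀.
Target fraction: 3.78 / 60.5 mW/cm² = 0.06248 of I₀.
Need I₃/I₀ = 0.06248, so cos²(θ − 63°) = 0.06248 / 0.125 = 0.4998.
θ − 63° = arccos(√0.4998) = 45.0°, giving θ ≈ 63 + 45.0 = 108.0°.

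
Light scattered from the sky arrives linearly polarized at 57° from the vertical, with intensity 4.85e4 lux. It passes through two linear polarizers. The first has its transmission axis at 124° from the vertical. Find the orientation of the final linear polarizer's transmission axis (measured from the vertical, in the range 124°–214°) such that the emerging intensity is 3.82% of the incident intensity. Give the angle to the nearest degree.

I₁ = I₀ cos²(124° − 57°) = I₀ cos²(67°) = 0.1527 I₀.
Need I₂/I₀ = 0.0382, so cos²(θ − 124°) = 0.0382 / 0.1527 = 0.2502.
θ − 124° = arccos(√0.2502) = 60.0°, giving θ ≈ 124 + 60.0 = 184.0°.

θ ≈ 184°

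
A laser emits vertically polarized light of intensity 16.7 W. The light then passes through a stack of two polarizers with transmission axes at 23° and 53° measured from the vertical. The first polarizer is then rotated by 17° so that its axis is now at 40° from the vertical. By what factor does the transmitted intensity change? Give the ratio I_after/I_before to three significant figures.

I_new/I_old ≈ 0.877

Before rotation:
I₁ = I₀ cos²(23° − 0°) = I₀ cos²(23°) = 0.8473 I₀.
I₂ = I₁ cos²(53° − 23°) = 0.8473 I₀ · cos²(30°) = 0.6355 I₀.
After rotation:
I₁ = I₀ cos²(40° − 0°) = I₀ cos²(40°) = 0.5868 I₀.
I₂ = I₁ cos²(53° − 40°) = 0.5868 I₀ · cos²(13°) = 0.5571 I₀.
Ratio = 0.5571 / 0.6355 = 0.8767.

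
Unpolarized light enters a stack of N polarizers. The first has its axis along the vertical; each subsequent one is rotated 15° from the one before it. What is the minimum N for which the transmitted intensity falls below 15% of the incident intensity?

First polarizer halves the unpolarized light: factor 1/2.
Each further stage multiplies by cos²(15°) = 0.933.
After N polarizers: T = 0.5·0.933^(N−1). Require T < 0.15 ⇒ N−1 > ln(0.15/0.5)/ln(0.933) = 17.36, so N−1 ≥ 18 and N = 19.
Check: N=19 gives T = 0.1435 < 0.15; N=18 gives T = 0.1538.

N = 19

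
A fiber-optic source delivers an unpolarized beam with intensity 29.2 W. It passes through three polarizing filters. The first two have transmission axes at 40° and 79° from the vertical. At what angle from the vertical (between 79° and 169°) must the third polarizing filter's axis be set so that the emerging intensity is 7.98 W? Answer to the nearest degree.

Unpolarized light through the first polarizer → I₁ = ½ I₀, now polarized at 40°.
I₂ = I₁ cos²(79° − 40°) = 0.5 I₀ · cos²(39°) = 0.302 I₀.
Target fraction: 7.98 / 29.2 W = 0.2733 of I₀.
Need I₃/I₀ = 0.2733, so cos²(θ − 79°) = 0.2733 / 0.302 = 0.905.
θ − 79° = arccos(√0.905) = 18.0°, giving θ ≈ 79 + 18.0 = 97.0°.

θ ≈ 97°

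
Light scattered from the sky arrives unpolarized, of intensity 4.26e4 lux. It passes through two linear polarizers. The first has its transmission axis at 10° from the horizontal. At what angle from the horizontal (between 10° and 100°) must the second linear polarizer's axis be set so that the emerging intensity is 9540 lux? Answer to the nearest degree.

Unpolarized light through the first polarizer → I₁ = ½ I₀, now polarized at 10°.
Target fraction: 9540 / 4.26e4 lux = 0.2239 of I₀.
Need I₂/I₀ = 0.2239, so cos²(θ − 10°) = 0.2239 / 0.5 = 0.4479.
θ − 10° = arccos(√0.4479) = 48.0°, giving θ ≈ 10 + 48.0 = 58.0°.

θ ≈ 58°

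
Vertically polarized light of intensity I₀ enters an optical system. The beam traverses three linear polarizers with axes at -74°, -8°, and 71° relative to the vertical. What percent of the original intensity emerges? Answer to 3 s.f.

≈ 0.0458%

I₁ = I₀ cos²(-74° − 0°) = I₀ cos²(74°) = 0.07598 I₀.
I₂ = I₁ cos²(-8° + 74°) = 0.07598 I₀ · cos²(66°) = 0.01257 I₀.
I₃ = I₂ cos²(71° + 8°) = 0.01257 I₀ · cos²(79°) = 0.0004576 I₀.
That is 0.04576% of the incident intensity.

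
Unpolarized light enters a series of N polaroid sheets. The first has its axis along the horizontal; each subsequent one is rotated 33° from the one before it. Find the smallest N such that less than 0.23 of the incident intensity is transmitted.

N = 4

First polarizer halves the unpolarized light: factor 1/2.
Each further stage multiplies by cos²(33°) = 0.7034.
After N polarizers: T = 0.5·0.7034^(N−1). Require T < 0.23 ⇒ N−1 > ln(0.23/0.5)/ln(0.7034) = 2.21, so N−1 ≥ 3 and N = 4.
Check: N=4 gives T = 0.174 < 0.23; N=3 gives T = 0.2474.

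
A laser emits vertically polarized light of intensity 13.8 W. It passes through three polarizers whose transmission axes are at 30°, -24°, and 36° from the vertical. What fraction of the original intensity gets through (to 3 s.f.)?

By Malus's law, I₁ = 13.8 W · cos²(30°) = 10.35 W.
I₂ = I₁ · cos²(54°) = 10.35 · 0.3455 = 3.576 W.
I₃ = I₂ · cos²(60°) = 3.576 · 0.25 = 0.894 W.
Transmitted fraction = 0.06478.

I/I₀ ≈ 0.0648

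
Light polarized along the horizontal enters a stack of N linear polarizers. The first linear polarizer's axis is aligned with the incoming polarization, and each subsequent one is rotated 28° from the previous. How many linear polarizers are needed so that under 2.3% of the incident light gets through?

First polarizer is aligned with the polarization: full transmission.
Each further stage multiplies by cos²(28°) = 0.7796.
After N polarizers: T = 0.7796^(N−1). Require T < 0.023 ⇒ N−1 > ln(0.023)/ln(0.7796) = 15.15, so N−1 ≥ 16 and N = 17.
Check: N=17 gives T = 0.01862 < 0.023; N=16 gives T = 0.02388.

N = 17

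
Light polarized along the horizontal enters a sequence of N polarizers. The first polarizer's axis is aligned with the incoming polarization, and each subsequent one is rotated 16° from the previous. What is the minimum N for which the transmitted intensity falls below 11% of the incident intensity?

First polarizer is aligned with the polarization: full transmission.
Each further stage multiplies by cos²(16°) = 0.924.
After N polarizers: T = 0.924^(N−1). Require T < 0.11 ⇒ N−1 > ln(0.11)/ln(0.924) = 27.93, so N−1 ≥ 28 and N = 29.
Check: N=29 gives T = 0.1094 < 0.11; N=28 gives T = 0.1184.

N = 29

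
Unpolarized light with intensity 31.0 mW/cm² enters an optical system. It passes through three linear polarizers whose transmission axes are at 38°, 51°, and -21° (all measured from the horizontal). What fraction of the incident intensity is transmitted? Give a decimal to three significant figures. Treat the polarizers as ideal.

I/I₀ ≈ 0.0453

Unpolarized light through the first polarizer → I₁ = 31.0 mW/cm²/2 = 15.5 mW/cm², polarized at 38°.
I₂ = I₁ · cos²(13°) = 15.5 · 0.9494 = 14.72 mW/cm².
I₃ = I₂ · cos²(72°) = 14.72 · 0.09549 = 1.405 mW/cm².
Transmitted fraction = 0.04533.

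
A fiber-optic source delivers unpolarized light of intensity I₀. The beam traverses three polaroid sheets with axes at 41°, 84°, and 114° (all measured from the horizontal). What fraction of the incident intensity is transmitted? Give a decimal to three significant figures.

Unpolarized light through the first polarizer → I₁ = ½ I₀, now polarized at 41°.
I₂ = I₁ cos²(84° − 41°) = 0.5 I₀ · cos²(43°) = 0.2674 I₀.
I₃ = I₂ cos²(114° − 84°) = 0.2674 I₀ · cos²(30°) = 0.2006 I₀.
Transmitted fraction = 0.2006.

≈ 0.201 I₀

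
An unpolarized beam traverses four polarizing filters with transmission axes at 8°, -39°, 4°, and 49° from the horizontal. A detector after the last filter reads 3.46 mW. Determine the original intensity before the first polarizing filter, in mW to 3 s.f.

I₀ ≈ 55.6 mW

Unpolarized light through the first polarizer → I₁ = ½ I₀, now polarized at 8°.
I₂ = I₁ cos²(-39° − 8°) = 0.5 I₀ · cos²(47°) = 0.2326 I₀.
I₃ = I₂ cos²(4° + 39°) = 0.2326 I₀ · cos²(43°) = 0.1244 I₀.
I₄ = I₃ cos²(49° − 4°) = 0.1244 I₀ · cos²(45°) = 0.0622 I₀.
So 3.46 mW = 0.0622 I₀, giving I₀ = 3.46/0.0622 = 55.63 mW.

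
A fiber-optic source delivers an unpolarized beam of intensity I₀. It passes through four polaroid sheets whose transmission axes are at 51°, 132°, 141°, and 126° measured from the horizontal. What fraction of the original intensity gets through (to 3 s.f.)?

≈ 0.0111 I₀

Unpolarized light through the first polarizer → I₁ = ½ I₀, now polarized at 51°.
I₂ = I₁ cos²(132° − 51°) = 0.5 I₀ · cos²(81°) = 0.01224 I₀.
I₃ = I₂ cos²(141° − 132°) = 0.01224 I₀ · cos²(9°) = 0.01194 I₀.
I₄ = I₃ cos²(126° − 141°) = 0.01194 I₀ · cos²(15°) = 0.01114 I₀.
Transmitted fraction = 0.01114.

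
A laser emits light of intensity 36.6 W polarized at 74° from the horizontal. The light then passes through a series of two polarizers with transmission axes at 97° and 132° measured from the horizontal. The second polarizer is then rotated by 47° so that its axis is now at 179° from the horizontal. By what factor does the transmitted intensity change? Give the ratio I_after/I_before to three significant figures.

Before rotation:
I₁ = I₀ cos²(97° − 74°) = I₀ cos²(23°) = 0.8473 I₀.
I₂ = I₁ cos²(132° − 97°) = 0.8473 I₀ · cos²(35°) = 0.5686 I₀.
After rotation:
I₁ = I₀ cos²(97° − 74°) = I₀ cos²(23°) = 0.8473 I₀.
I₂ = I₁ cos²(179° − 97°) = 0.8473 I₀ · cos²(82°) = 0.01641 I₀.
Ratio = 0.01641 / 0.5686 = 0.02887.

I_new/I_old ≈ 0.0289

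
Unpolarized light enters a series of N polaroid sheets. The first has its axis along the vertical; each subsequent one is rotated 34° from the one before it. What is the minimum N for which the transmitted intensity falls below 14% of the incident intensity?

N = 5

First polarizer halves the unpolarized light: factor 1/2.
Each further stage multiplies by cos²(34°) = 0.6873.
After N polarizers: T = 0.5·0.6873^(N−1). Require T < 0.14 ⇒ N−1 > ln(0.14/0.5)/ln(0.6873) = 3.39, so N−1 ≥ 4 and N = 5.
Check: N=5 gives T = 0.1116 < 0.14; N=4 gives T = 0.1623.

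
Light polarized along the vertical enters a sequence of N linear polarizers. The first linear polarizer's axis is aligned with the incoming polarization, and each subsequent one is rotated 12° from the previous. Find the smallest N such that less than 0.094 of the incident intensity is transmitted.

First polarizer is aligned with the polarization: full transmission.
Each further stage multiplies by cos²(12°) = 0.9568.
After N polarizers: T = 0.9568^(N−1). Require T < 0.094 ⇒ N−1 > ln(0.094)/ln(0.9568) = 53.51, so N−1 ≥ 54 and N = 55.
Check: N=55 gives T = 0.09198 < 0.094; N=54 gives T = 0.09613.

N = 55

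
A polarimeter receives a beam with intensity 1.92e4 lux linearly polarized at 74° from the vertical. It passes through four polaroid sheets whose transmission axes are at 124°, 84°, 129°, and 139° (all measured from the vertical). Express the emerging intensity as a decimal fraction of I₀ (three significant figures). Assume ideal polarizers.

I/I₀ ≈ 0.118

I₁ = 1.92e4 lux · cos²(50°) = 7933 lux.
I₂ = I₁ · cos²(40°) = 7933 · 0.5868 = 4655 lux.
I₃ = I₂ · cos²(45°) = 4655 · 0.5 = 2328 lux.
I₄ = I₃ · cos²(10°) = 2328 · 0.9698 = 2257 lux.
Transmitted fraction = 0.1176.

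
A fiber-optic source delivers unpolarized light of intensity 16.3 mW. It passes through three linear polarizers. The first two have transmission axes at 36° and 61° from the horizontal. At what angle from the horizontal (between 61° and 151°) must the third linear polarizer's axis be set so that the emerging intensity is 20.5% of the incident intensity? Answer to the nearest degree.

Unpolarized light through the first polarizer → I₁ = ½ I₀, now polarized at 36°.
I₂ = I₁ cos²(61° − 36°) = 0.5 I₀ · cos²(25°) = 0.4107 I₀.
Need I₃/I₀ = 0.205, so cos²(θ − 61°) = 0.205 / 0.4107 = 0.4992.
θ − 61° = arccos(√0.4992) = 45.0°, giving θ ≈ 61 + 45.0 = 106.0°.

θ ≈ 106°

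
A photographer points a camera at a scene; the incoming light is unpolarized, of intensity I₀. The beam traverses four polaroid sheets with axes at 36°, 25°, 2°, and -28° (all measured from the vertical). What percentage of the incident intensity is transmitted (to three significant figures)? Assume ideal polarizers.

≈ 30.6%

Unpolarized light through the first polarizer → I₁ = ½ I₀, now polarized at 36°.
I₂ = I₁ cos²(25° − 36°) = 0.5 I₀ · cos²(11°) = 0.4818 I₀.
I₃ = I₂ cos²(2° − 25°) = 0.4818 I₀ · cos²(23°) = 0.4082 I₀.
I₄ = I₃ cos²(-28° − 2°) = 0.4082 I₀ · cos²(30°) = 0.3062 I₀.
That is 30.62% of the incident intensity.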